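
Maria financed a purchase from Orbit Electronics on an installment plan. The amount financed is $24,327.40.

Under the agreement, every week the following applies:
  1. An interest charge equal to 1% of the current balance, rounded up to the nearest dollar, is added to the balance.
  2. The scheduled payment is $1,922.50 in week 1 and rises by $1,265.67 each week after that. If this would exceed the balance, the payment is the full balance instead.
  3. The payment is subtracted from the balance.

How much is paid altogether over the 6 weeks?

# | Opening | Interest | Payment | End bal
1 | $24,327.40 | $244.00 | $1,922.50 | $22,648.90
2 | $22,648.90 | $227.00 | $3,188.17 | $19,687.73
3 | $19,687.73 | $197.00 | $4,453.84 | $15,430.89
4 | $15,430.89 | $155.00 | $5,719.51 | $9,866.38
5 | $9,866.38 | $99.00 | $6,985.18 | $2,980.20
6 | $2,980.20 | $30.00 | $3,010.20 | $0.00
Total paid: $25,279.40

$25,279.40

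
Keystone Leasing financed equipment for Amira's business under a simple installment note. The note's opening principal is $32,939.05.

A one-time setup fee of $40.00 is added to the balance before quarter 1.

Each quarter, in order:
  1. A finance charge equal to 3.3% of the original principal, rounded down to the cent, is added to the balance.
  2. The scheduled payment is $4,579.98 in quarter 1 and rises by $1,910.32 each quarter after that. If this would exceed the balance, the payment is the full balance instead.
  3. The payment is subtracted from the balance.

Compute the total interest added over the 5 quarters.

$5,434.90

Quarter 1: $32,979.05 +$1,086.98 interest = $34,066.03; pay $4,579.98 → $29,486.05
Quarter 2: $29,486.05 +$1,086.98 interest = $30,573.03; pay $6,490.30 → $24,082.73
Quarter 3: $24,082.73 +$1,086.98 interest = $25,169.71; pay $8,400.62 → $16,769.09
Quarter 4: $16,769.09 +$1,086.98 interest = $17,856.07; pay $10,310.94 → $7,545.13
Quarter 5: $7,545.13 +$1,086.98 interest = $8,632.11; pay $8,632.11 → $0.00
Total interest: $1,086.98 + $1,086.98 + $1,086.98 + $1,086.98 + $1,086.98 = $5,434.90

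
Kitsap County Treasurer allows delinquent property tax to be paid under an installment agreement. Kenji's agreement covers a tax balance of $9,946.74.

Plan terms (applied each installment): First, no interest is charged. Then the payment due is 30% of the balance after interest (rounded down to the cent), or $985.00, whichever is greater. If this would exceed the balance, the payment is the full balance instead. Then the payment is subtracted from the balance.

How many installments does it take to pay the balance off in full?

# | Opening | Payment | End bal
1 | $9,946.74 | $2,984.02 | $6,962.72
2 | $6,962.72 | $2,088.81 | $4,873.91
3 | $4,873.91 | $1,462.17 | $3,411.74
4 | $3,411.74 | $1,023.52 | $2,388.22
5 | $2,388.22 | $985.00 | $1,403.22
6 | $1,403.22 | $985.00 | $418.22
7 | $418.22 | $418.22 | $0.00
Balance reaches $0.00 in installment 7.

7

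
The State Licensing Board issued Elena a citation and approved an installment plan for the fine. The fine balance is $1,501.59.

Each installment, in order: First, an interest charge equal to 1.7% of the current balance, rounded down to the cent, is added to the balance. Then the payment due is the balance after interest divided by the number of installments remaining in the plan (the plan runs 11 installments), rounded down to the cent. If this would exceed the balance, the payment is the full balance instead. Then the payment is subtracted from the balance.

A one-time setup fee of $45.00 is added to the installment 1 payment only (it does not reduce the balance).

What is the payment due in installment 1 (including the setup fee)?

Installment 1: $1,501.59 +$25.52 interest = $1,527.11; pay $138.82 (+ $45.00 fee) → $1,388.29

$183.82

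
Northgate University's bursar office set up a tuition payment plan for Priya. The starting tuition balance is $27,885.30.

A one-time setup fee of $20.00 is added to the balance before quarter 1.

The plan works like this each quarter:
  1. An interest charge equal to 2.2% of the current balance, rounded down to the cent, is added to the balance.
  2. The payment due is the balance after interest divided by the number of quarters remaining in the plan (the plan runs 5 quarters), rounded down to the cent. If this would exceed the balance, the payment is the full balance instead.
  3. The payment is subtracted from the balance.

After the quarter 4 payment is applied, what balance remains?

# | Opening | Interest | Payment | End bal
1 | $27,905.30 | $613.91 | $5,703.84 | $22,815.37
2 | $22,815.37 | $501.93 | $5,829.32 | $17,487.98
3 | $17,487.98 | $384.73 | $5,957.57 | $11,915.14
4 | $11,915.14 | $262.13 | $6,088.63 | $6,088.64

$6,088.64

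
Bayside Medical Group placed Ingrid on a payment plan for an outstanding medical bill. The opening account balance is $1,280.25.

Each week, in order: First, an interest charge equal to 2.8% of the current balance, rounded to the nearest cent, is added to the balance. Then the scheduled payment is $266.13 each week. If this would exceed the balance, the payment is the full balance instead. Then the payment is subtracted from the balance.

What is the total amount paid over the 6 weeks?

$1,394.93

Week 1: opening $1,280.25; interest $35.85 → $1,316.10; payment $266.13; balance $1,049.97
Week 2: opening $1,049.97; interest $29.40 → $1,079.37; payment $266.13; balance $813.24
Week 3: opening $813.24; interest $22.77 → $836.01; payment $266.13; balance $569.88
Week 4: opening $569.88; interest $15.96 → $585.84; payment $266.13; balance $319.71
Week 5: opening $319.71; interest $8.95 → $328.66; payment $266.13; balance $62.53
Week 6: opening $62.53; interest $1.75 → $64.28; payment $64.28; balance $0.00
Total paid: $1,394.93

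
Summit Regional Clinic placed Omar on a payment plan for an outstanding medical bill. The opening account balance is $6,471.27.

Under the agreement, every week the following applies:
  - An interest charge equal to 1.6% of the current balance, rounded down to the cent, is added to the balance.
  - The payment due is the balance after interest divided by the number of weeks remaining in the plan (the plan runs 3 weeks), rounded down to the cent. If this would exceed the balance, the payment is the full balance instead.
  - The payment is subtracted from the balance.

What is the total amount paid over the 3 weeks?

$6,680.56

# | Opening | Interest | Payment | End bal
1 | $6,471.27 | $103.54 | $2,191.60 | $4,383.21
2 | $4,383.21 | $70.13 | $2,226.67 | $2,226.67
3 | $2,226.67 | $35.62 | $2,262.29 | $0.00
Total paid: $6,680.56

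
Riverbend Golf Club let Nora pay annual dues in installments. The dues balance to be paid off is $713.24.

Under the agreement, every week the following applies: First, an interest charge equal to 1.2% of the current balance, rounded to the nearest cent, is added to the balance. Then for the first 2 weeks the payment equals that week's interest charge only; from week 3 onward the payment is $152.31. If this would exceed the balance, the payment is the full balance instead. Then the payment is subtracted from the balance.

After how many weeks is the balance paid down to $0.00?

Week 1: opening $713.24; interest $8.56 → $721.80; payment $8.56; balance $713.24
Week 2: opening $713.24; interest $8.56 → $721.80; payment $8.56; balance $713.24
Week 3: opening $713.24; interest $8.56 → $721.80; payment $152.31; balance $569.49
Week 4: opening $569.49; interest $6.83 → $576.32; payment $152.31; balance $424.01
Week 5: opening $424.01; interest $5.09 → $429.10; payment $152.31; balance $276.79
Week 6: opening $276.79; interest $3.32 → $280.11; payment $152.31; balance $127.80
Week 7: opening $127.80; interest $1.53 → $129.33; payment $129.33; balance $0.00
Balance reaches $0.00 in week 7.

7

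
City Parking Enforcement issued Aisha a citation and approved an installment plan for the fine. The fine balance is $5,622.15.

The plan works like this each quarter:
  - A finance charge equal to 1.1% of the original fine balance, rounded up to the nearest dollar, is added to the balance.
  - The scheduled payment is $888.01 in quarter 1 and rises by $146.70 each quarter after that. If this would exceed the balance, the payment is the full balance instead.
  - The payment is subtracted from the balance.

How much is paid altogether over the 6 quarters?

# | Opening | Interest | Payment | End bal
1 | $5,622.15 | $62.00 | $888.01 | $4,796.14
2 | $4,796.14 | $62.00 | $1,034.71 | $3,823.43
3 | $3,823.43 | $62.00 | $1,181.41 | $2,704.02
4 | $2,704.02 | $62.00 | $1,328.11 | $1,437.91
5 | $1,437.91 | $62.00 | $1,474.81 | $25.10
6 | $25.10 | $62.00 | $87.10 | $0.00
Total paid: $5,994.15

$5,994.15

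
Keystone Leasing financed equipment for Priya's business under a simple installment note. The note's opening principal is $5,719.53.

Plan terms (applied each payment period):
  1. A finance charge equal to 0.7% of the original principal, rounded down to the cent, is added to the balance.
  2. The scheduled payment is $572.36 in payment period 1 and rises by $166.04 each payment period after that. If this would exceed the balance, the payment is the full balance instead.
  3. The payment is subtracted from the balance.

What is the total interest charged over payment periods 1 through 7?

$280.21

Payment period 1: $5,719.53 +$40.03 interest = $5,759.56; pay $572.36 → $5,187.20
Payment period 2: $5,187.20 +$40.03 interest = $5,227.23; pay $738.40 → $4,488.83
Payment period 3: $4,488.83 +$40.03 interest = $4,528.86; pay $904.44 → $3,624.42
Payment period 4: $3,624.42 +$40.03 interest = $3,664.45; pay $1,070.48 → $2,593.97
Payment period 5: $2,593.97 +$40.03 interest = $2,634.00; pay $1,236.52 → $1,397.48
Payment period 6: $1,397.48 +$40.03 interest = $1,437.51; pay $1,402.56 → $34.95
Payment period 7: $34.95 +$40.03 interest = $74.98; pay $74.98 → $0.00
Total interest: $40.03 + $40.03 + $40.03 + $40.03 + $40.03 + $40.03 + $40.03 = $280.21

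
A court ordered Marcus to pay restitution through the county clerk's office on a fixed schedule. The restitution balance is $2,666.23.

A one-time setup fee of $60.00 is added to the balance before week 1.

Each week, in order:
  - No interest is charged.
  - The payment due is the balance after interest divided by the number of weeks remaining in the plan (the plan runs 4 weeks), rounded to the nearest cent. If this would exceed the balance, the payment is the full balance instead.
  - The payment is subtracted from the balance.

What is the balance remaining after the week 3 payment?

Week 1: opening $2,726.23; payment $681.56; balance $2,044.67
Week 2: opening $2,044.67; payment $681.56; balance $1,363.11
Week 3: opening $1,363.11; payment $681.56; balance $681.55

$681.55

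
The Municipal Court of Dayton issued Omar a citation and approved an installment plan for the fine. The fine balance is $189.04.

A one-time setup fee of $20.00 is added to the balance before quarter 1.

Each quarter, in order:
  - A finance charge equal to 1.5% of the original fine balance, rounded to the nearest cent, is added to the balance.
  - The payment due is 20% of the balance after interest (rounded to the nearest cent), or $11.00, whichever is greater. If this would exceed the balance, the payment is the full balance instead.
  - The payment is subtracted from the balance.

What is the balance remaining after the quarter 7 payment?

Quarter 1: opening $209.04; interest $2.84 → $211.88; payment $42.38; balance $169.50
Quarter 2: opening $169.50; interest $2.84 → $172.34; payment $34.47; balance $137.87
Quarter 3: opening $137.87; interest $2.84 → $140.71; payment $28.14; balance $112.57
Quarter 4: opening $112.57; interest $2.84 → $115.41; payment $23.08; balance $92.33
Quarter 5: opening $92.33; interest $2.84 → $95.17; payment $19.03; balance $76.14
Quarter 6: opening $76.14; interest $2.84 → $78.98; payment $15.80; balance $63.18
Quarter 7: opening $63.18; interest $2.84 → $66.02; payment $13.20; balance $52.82

$52.82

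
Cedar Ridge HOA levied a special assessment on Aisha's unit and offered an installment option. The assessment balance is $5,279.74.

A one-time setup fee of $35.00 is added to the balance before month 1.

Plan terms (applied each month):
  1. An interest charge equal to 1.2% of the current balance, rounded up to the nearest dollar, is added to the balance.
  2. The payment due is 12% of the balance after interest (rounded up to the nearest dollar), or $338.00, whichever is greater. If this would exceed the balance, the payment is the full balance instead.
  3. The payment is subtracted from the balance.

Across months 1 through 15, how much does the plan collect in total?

Month 1: opening $5,314.74; interest $64.00 → $5,378.74; payment $646.00; balance $4,732.74
Month 2: opening $4,732.74; interest $57.00 → $4,789.74; payment $575.00; balance $4,214.74
Month 3: opening $4,214.74; interest $51.00 → $4,265.74; payment $512.00; balance $3,753.74
Month 4: opening $3,753.74; interest $46.00 → $3,799.74; payment $456.00; balance $3,343.74
Month 5: opening $3,343.74; interest $41.00 → $3,384.74; payment $407.00; balance $2,977.74
Month 6: opening $2,977.74; interest $36.00 → $3,013.74; payment $362.00; balance $2,651.74
Month 7: opening $2,651.74; interest $32.00 → $2,683.74; payment $338.00; balance $2,345.74
Month 8: opening $2,345.74; interest $29.00 → $2,374.74; payment $338.00; balance $2,036.74
Month 9: opening $2,036.74; interest $25.00 → $2,061.74; payment $338.00; balance $1,723.74
Month 10: opening $1,723.74; interest $21.00 → $1,744.74; payment $338.00; balance $1,406.74
Month 11: opening $1,406.74; interest $17.00 → $1,423.74; payment $338.00; balance $1,085.74
Month 12: opening $1,085.74; interest $14.00 → $1,099.74; payment $338.00; balance $761.74
Month 13: opening $761.74; interest $10.00 → $771.74; payment $338.00; balance $433.74
Month 14: opening $433.74; interest $6.00 → $439.74; payment $338.00; balance $101.74
Month 15: opening $101.74; interest $2.00 → $103.74; payment $103.74; balance $0.00
Total paid: $5,765.74

$5,765.74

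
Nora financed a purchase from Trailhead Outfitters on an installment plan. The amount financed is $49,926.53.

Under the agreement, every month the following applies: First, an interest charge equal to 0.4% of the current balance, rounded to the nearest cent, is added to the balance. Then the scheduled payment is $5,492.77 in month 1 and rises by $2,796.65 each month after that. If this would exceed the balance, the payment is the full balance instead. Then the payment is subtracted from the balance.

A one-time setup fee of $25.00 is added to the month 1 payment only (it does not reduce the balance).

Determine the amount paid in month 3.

$11,086.07

# | Opening | Interest | Payment | Fee | End bal
1 | $49,926.53 | $199.71 | $5,492.77 | $25.00 | $44,633.47
2 | $44,633.47 | $178.53 | $8,289.42 | — | $36,522.58
3 | $36,522.58 | $146.09 | $11,086.07 | — | $25,582.60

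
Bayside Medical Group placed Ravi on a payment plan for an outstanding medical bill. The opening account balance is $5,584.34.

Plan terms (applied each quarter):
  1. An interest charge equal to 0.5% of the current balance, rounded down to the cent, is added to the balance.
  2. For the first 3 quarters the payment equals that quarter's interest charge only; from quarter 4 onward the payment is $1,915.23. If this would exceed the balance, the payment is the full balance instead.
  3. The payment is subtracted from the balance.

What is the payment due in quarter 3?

$27.92

Quarter 1: opening $5,584.34; interest $27.92 → $5,612.26; payment $27.92; balance $5,584.34
Quarter 2: opening $5,584.34; interest $27.92 → $5,612.26; payment $27.92; balance $5,584.34
Quarter 3: opening $5,584.34; interest $27.92 → $5,612.26; payment $27.92; balance $5,584.34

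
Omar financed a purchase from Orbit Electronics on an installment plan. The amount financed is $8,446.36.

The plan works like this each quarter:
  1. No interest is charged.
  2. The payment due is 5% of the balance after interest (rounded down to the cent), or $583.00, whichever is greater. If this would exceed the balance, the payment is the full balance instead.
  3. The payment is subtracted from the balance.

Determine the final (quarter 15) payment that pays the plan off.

$284.36

Quarter 1: $8,446.36 − $583.00 → $7,863.36
Quarter 2: $7,863.36 − $583.00 → $7,280.36
Quarter 3: $7,280.36 − $583.00 → $6,697.36
Quarter 4: $6,697.36 − $583.00 → $6,114.36
Quarter 5: $6,114.36 − $583.00 → $5,531.36
Quarter 6: $5,531.36 − $583.00 → $4,948.36
Quarter 7: $4,948.36 − $583.00 → $4,365.36
Quarter 8: $4,365.36 − $583.00 → $3,782.36
Quarter 9: $3,782.36 − $583.00 → $3,199.36
Quarter 10: $3,199.36 − $583.00 → $2,616.36
Quarter 11: $2,616.36 − $583.00 → $2,033.36
Quarter 12: $2,033.36 − $583.00 → $1,450.36
Quarter 13: $1,450.36 − $583.00 → $867.36
Quarter 14: $867.36 − $583.00 → $284.36
Quarter 15: $284.36 − $284.36 → $0.00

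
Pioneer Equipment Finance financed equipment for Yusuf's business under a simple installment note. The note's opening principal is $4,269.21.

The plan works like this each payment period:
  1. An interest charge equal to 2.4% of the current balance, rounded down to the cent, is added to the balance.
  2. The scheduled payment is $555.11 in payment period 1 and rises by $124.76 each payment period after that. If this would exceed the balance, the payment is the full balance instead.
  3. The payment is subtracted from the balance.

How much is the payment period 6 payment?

$631.56

Payment period 1: $4,269.21 +$102.46 interest = $4,371.67; pay $555.11 → $3,816.56
Payment period 2: $3,816.56 +$91.59 interest = $3,908.15; pay $679.87 → $3,228.28
Payment period 3: $3,228.28 +$77.47 interest = $3,305.75; pay $804.63 → $2,501.12
Payment period 4: $2,501.12 +$60.02 interest = $2,561.14; pay $929.39 → $1,631.75
Payment period 5: $1,631.75 +$39.16 interest = $1,670.91; pay $1,054.15 → $616.76
Payment period 6: $616.76 +$14.80 interest = $631.56; pay $631.56 → $0.00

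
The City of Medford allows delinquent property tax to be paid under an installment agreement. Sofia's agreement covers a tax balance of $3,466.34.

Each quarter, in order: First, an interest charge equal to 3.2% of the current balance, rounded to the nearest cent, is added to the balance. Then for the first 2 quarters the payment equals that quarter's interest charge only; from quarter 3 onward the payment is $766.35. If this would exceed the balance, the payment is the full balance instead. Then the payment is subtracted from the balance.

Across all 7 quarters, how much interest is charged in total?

Quarter 1: $3,466.34 +$110.92 interest = $3,577.26; pay $110.92 → $3,466.34
Quarter 2: $3,466.34 +$110.92 interest = $3,577.26; pay $110.92 → $3,466.34
Quarter 3: $3,466.34 +$110.92 interest = $3,577.26; pay $766.35 → $2,810.91
Quarter 4: $2,810.91 +$89.95 interest = $2,900.86; pay $766.35 → $2,134.51
Quarter 5: $2,134.51 +$68.30 interest = $2,202.81; pay $766.35 → $1,436.46
Quarter 6: $1,436.46 +$45.97 interest = $1,482.43; pay $766.35 → $716.08
Quarter 7: $716.08 +$22.91 interest = $738.99; pay $738.99 → $0.00
Total interest: $110.92 + $110.92 + $110.92 + $89.95 + $68.30 + $45.97 + $22.91 = $559.89

$559.89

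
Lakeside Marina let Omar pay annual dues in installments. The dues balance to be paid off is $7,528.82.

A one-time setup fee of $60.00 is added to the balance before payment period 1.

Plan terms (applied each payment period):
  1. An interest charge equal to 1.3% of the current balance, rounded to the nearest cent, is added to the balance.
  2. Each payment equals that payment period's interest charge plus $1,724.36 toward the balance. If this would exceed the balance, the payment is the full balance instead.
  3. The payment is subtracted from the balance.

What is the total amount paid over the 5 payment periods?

$7,857.92

Payment period 1: $7,588.82 +$98.65 interest = $7,687.47; pay $1,823.01 → $5,864.46
Payment period 2: $5,864.46 +$76.24 interest = $5,940.70; pay $1,800.60 → $4,140.10
Payment period 3: $4,140.10 +$53.82 interest = $4,193.92; pay $1,778.18 → $2,415.74
Payment period 4: $2,415.74 +$31.40 interest = $2,447.14; pay $1,755.76 → $691.38
Payment period 5: $691.38 +$8.99 interest = $700.37; pay $700.37 → $0.00
Total paid: $7,857.92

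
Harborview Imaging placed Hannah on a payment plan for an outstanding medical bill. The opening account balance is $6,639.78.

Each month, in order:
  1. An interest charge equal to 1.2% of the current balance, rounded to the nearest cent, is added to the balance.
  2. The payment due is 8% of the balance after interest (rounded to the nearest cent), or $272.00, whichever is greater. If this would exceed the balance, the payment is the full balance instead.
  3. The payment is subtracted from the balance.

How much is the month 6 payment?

Month 1: opening $6,639.78; interest $79.68 → $6,719.46; payment $537.56; balance $6,181.90
Month 2: opening $6,181.90; interest $74.18 → $6,256.08; payment $500.49; balance $5,755.59
Month 3: opening $5,755.59; interest $69.07 → $5,824.66; payment $465.97; balance $5,358.69
Month 4: opening $5,358.69; interest $64.30 → $5,422.99; payment $433.84; balance $4,989.15
Month 5: opening $4,989.15; interest $59.87 → $5,049.02; payment $403.92; balance $4,645.10
Month 6: opening $4,645.10; interest $55.74 → $4,700.84; payment $376.07; balance $4,324.77

$376.07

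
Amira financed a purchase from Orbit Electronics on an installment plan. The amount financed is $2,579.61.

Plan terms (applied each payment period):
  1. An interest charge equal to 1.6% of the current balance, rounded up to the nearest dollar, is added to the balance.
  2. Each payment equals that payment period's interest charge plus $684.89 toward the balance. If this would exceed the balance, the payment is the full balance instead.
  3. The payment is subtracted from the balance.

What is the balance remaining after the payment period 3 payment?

Payment period 1: opening $2,579.61; interest $42.00 → $2,621.61; payment $726.89; balance $1,894.72
Payment period 2: opening $1,894.72; interest $31.00 → $1,925.72; payment $715.89; balance $1,209.83
Payment period 3: opening $1,209.83; interest $20.00 → $1,229.83; payment $704.89; balance $524.94

$524.94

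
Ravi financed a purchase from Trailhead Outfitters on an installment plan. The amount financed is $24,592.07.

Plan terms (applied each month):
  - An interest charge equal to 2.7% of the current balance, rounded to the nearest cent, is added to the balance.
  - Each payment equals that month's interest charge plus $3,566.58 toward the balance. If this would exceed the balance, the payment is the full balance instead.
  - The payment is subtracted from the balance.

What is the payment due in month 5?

Month 1: $24,592.07 +$663.99 interest = $25,256.06; pay $4,230.57 → $21,025.49
Month 2: $21,025.49 +$567.69 interest = $21,593.18; pay $4,134.27 → $17,458.91
Month 3: $17,458.91 +$471.39 interest = $17,930.30; pay $4,037.97 → $13,892.33
Month 4: $13,892.33 +$375.09 interest = $14,267.42; pay $3,941.67 → $10,325.75
Month 5: $10,325.75 +$278.80 interest = $10,604.55; pay $3,845.38 → $6,759.17

$3,845.38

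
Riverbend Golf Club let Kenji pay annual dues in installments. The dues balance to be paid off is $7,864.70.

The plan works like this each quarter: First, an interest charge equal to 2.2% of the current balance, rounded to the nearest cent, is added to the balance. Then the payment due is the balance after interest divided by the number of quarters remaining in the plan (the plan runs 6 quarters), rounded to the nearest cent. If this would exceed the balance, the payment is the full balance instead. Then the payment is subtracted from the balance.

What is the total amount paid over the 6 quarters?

$8,492.98

# | Opening | Interest | Payment | End bal
1 | $7,864.70 | $173.02 | $1,339.62 | $6,698.10
2 | $6,698.10 | $147.36 | $1,369.09 | $5,476.37
3 | $5,476.37 | $120.48 | $1,399.21 | $4,197.64
4 | $4,197.64 | $92.35 | $1,430.00 | $2,859.99
5 | $2,859.99 | $62.92 | $1,461.46 | $1,461.45
6 | $1,461.45 | $32.15 | $1,493.60 | $0.00
Total paid: $8,492.98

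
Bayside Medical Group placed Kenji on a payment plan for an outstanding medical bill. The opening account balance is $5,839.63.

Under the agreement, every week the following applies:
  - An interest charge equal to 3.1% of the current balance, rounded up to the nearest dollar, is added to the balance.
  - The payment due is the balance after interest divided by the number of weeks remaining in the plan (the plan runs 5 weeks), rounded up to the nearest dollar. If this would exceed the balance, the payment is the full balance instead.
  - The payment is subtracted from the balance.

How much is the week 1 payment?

$1,205.00

Week 1: opening $5,839.63; interest $182.00 → $6,021.63; payment $1,205.00; balance $4,816.63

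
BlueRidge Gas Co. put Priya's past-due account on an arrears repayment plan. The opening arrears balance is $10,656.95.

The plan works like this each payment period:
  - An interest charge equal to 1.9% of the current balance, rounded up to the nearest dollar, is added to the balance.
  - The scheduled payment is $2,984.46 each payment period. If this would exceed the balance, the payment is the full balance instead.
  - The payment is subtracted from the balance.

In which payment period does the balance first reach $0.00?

4

# | Opening | Interest | Payment | End bal
1 | $10,656.95 | $203.00 | $2,984.46 | $7,875.49
2 | $7,875.49 | $150.00 | $2,984.46 | $5,041.03
3 | $5,041.03 | $96.00 | $2,984.46 | $2,152.57
4 | $2,152.57 | $41.00 | $2,193.57 | $0.00
Balance reaches $0.00 in payment period 4.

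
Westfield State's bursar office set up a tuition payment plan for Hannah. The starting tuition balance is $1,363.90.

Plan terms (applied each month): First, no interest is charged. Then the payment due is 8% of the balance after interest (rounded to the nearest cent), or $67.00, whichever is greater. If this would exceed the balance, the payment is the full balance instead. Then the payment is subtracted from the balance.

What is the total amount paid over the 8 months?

# | Opening | Payment | End bal
1 | $1,363.90 | $109.11 | $1,254.79
2 | $1,254.79 | $100.38 | $1,154.41
3 | $1,154.41 | $92.35 | $1,062.06
4 | $1,062.06 | $84.96 | $977.10
5 | $977.10 | $78.17 | $898.93
6 | $898.93 | $71.91 | $827.02
7 | $827.02 | $67.00 | $760.02
8 | $760.02 | $67.00 | $693.02
Total paid: $670.88

$670.88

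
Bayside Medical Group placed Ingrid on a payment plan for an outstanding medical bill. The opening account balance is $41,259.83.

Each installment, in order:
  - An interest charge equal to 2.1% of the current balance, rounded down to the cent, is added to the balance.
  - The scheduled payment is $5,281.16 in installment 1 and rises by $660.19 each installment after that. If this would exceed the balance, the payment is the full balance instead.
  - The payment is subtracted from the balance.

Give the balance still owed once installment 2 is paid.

Installment 1: $41,259.83 +$866.45 interest = $42,126.28; pay $5,281.16 → $36,845.12
Installment 2: $36,845.12 +$773.74 interest = $37,618.86; pay $5,941.35 → $31,677.51

$31,677.51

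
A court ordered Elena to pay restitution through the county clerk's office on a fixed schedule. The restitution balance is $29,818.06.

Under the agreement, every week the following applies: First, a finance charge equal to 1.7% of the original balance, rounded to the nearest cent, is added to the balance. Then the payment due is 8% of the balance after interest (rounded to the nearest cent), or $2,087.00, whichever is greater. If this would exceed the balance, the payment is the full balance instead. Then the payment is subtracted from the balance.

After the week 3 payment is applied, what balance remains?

Week 1: opening $29,818.06; interest $506.91 → $30,324.97; payment $2,426.00; balance $27,898.97
Week 2: opening $27,898.97; interest $506.91 → $28,405.88; payment $2,272.47; balance $26,133.41
Week 3: opening $26,133.41; interest $506.91 → $26,640.32; payment $2,131.23; balance $24,509.09

$24,509.09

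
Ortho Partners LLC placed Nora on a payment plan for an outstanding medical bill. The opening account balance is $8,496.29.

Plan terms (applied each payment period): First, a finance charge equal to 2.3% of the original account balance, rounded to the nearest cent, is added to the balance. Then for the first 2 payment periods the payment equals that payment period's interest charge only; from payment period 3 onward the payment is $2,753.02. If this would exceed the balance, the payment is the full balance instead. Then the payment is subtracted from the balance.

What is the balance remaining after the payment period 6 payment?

# | Opening | Interest | Payment | End bal
1 | $8,496.29 | $195.41 | $195.41 | $8,496.29
2 | $8,496.29 | $195.41 | $195.41 | $8,496.29
3 | $8,496.29 | $195.41 | $2,753.02 | $5,938.68
4 | $5,938.68 | $195.41 | $2,753.02 | $3,381.07
5 | $3,381.07 | $195.41 | $2,753.02 | $823.46
6 | $823.46 | $195.41 | $1,018.87 | $0.00

$0.00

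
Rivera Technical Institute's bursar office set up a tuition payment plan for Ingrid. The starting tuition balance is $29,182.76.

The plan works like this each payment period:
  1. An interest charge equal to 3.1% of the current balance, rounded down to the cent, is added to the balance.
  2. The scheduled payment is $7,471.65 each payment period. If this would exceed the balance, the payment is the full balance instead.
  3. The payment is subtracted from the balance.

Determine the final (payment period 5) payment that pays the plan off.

Payment period 1: opening $29,182.76; interest $904.66 → $30,087.42; payment $7,471.65; balance $22,615.77
Payment period 2: opening $22,615.77; interest $701.08 → $23,316.85; payment $7,471.65; balance $15,845.20
Payment period 3: opening $15,845.20; interest $491.20 → $16,336.40; payment $7,471.65; balance $8,864.75
Payment period 4: opening $8,864.75; interest $274.80 → $9,139.55; payment $7,471.65; balance $1,667.90
Payment period 5: opening $1,667.90; interest $51.70 → $1,719.60; payment $1,719.60; balance $0.00

$1,719.60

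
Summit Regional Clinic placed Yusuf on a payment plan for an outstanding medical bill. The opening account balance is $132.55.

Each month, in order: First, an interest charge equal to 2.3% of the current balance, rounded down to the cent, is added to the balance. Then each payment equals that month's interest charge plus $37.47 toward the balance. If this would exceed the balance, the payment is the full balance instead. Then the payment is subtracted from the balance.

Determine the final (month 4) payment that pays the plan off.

Month 1: $132.55 +$3.04 interest = $135.59; pay $40.51 → $95.08
Month 2: $95.08 +$2.18 interest = $97.26; pay $39.65 → $57.61
Month 3: $57.61 +$1.32 interest = $58.93; pay $38.79 → $20.14
Month 4: $20.14 +$0.46 interest = $20.60; pay $20.60 → $0.00

$20.60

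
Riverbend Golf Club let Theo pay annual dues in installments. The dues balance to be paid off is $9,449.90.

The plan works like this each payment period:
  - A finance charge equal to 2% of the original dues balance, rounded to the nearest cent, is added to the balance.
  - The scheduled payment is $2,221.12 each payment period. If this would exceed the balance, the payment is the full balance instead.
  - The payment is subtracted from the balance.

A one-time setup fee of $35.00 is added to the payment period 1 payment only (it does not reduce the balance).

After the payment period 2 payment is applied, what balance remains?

Payment period 1: opening $9,449.90; interest $189.00 → $9,638.90; payment $2,221.12 (+ $35.00 fee); balance $7,417.78
Payment period 2: opening $7,417.78; interest $189.00 → $7,606.78; payment $2,221.12; balance $5,385.66

$5,385.66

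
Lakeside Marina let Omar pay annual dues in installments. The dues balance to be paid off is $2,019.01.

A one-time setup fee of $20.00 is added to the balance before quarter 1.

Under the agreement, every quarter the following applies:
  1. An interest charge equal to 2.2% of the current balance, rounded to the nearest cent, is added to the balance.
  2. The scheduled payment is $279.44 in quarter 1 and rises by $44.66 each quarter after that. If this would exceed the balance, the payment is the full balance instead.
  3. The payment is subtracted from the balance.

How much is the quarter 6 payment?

$364.66

Quarter 1: opening $2,039.01; interest $44.86 → $2,083.87; payment $279.44; balance $1,804.43
Quarter 2: opening $1,804.43; interest $39.70 → $1,844.13; payment $324.10; balance $1,520.03
Quarter 3: opening $1,520.03; interest $33.44 → $1,553.47; payment $368.76; balance $1,184.71
Quarter 4: opening $1,184.71; interest $26.06 → $1,210.77; payment $413.42; balance $797.35
Quarter 5: opening $797.35; interest $17.54 → $814.89; payment $458.08; balance $356.81
Quarter 6: opening $356.81; interest $7.85 → $364.66; payment $364.66; balance $0.00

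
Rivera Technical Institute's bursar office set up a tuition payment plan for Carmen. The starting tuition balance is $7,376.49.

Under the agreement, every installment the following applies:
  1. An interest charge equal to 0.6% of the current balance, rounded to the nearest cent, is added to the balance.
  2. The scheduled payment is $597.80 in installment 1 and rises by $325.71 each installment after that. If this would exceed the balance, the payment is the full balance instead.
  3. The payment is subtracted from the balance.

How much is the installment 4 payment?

$1,574.93

Installment 1: $7,376.49 +$44.26 interest = $7,420.75; pay $597.80 → $6,822.95
Installment 2: $6,822.95 +$40.94 interest = $6,863.89; pay $923.51 → $5,940.38
Installment 3: $5,940.38 +$35.64 interest = $5,976.02; pay $1,249.22 → $4,726.80
Installment 4: $4,726.80 +$28.36 interest = $4,755.16; pay $1,574.93 → $3,180.23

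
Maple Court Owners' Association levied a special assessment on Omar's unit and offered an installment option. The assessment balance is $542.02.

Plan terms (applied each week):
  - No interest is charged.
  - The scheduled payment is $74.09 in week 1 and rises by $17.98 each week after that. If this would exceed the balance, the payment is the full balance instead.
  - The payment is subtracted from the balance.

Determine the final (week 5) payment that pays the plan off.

Week 1: opening $542.02; payment $74.09; balance $467.93
Week 2: opening $467.93; payment $92.07; balance $375.86
Week 3: opening $375.86; payment $110.05; balance $265.81
Week 4: opening $265.81; payment $128.03; balance $137.78
Week 5: opening $137.78; payment $137.78; balance $0.00

$137.78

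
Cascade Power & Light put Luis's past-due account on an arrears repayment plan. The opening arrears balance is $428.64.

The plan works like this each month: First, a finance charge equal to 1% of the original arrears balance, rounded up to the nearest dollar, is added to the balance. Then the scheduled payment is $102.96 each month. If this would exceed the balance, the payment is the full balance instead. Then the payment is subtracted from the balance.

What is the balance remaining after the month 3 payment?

Month 1: $428.64 +$5.00 interest = $433.64; pay $102.96 → $330.68
Month 2: $330.68 +$5.00 interest = $335.68; pay $102.96 → $232.72
Month 3: $232.72 +$5.00 interest = $237.72; pay $102.96 → $134.76

$134.76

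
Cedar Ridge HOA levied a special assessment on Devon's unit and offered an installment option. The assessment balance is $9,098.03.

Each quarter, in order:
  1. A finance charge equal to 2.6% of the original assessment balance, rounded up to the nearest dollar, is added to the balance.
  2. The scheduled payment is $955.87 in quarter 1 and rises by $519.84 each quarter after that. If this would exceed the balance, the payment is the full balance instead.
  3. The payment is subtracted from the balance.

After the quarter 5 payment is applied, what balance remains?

$305.28

Quarter 1: $9,098.03 +$237.00 interest = $9,335.03; pay $955.87 → $8,379.16
Quarter 2: $8,379.16 +$237.00 interest = $8,616.16; pay $1,475.71 → $7,140.45
Quarter 3: $7,140.45 +$237.00 interest = $7,377.45; pay $1,995.55 → $5,381.90
Quarter 4: $5,381.90 +$237.00 interest = $5,618.90; pay $2,515.39 → $3,103.51
Quarter 5: $3,103.51 +$237.00 interest = $3,340.51; pay $3,035.23 → $305.28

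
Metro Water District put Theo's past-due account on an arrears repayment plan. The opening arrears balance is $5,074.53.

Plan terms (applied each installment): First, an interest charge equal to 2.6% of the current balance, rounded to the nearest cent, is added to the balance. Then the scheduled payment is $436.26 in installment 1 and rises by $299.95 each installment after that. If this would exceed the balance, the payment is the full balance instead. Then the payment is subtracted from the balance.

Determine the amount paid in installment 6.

$403.43

Installment 1: opening $5,074.53; interest $131.94 → $5,206.47; payment $436.26; balance $4,770.21
Installment 2: opening $4,770.21; interest $124.03 → $4,894.24; payment $736.21; balance $4,158.03
Installment 3: opening $4,158.03; interest $108.11 → $4,266.14; payment $1,036.16; balance $3,229.98
Installment 4: opening $3,229.98; interest $83.98 → $3,313.96; payment $1,336.11; balance $1,977.85
Installment 5: opening $1,977.85; interest $51.42 → $2,029.27; payment $1,636.06; balance $393.21
Installment 6: opening $393.21; interest $10.22 → $403.43; payment $403.43; balance $0.00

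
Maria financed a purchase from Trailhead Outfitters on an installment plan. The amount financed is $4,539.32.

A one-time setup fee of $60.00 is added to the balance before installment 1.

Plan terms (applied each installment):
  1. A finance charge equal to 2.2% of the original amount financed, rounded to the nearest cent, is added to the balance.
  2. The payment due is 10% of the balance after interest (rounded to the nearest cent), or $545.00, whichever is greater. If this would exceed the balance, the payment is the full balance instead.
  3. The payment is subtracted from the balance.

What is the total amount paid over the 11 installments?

$5,697.89

Installment 1: $4,599.32 +$99.87 interest = $4,699.19; pay $545.00 → $4,154.19
Installment 2: $4,154.19 +$99.87 interest = $4,254.06; pay $545.00 → $3,709.06
Installment 3: $3,709.06 +$99.87 interest = $3,808.93; pay $545.00 → $3,263.93
Installment 4: $3,263.93 +$99.87 interest = $3,363.80; pay $545.00 → $2,818.80
Installment 5: $2,818.80 +$99.87 interest = $2,918.67; pay $545.00 → $2,373.67
Installment 6: $2,373.67 +$99.87 interest = $2,473.54; pay $545.00 → $1,928.54
Installment 7: $1,928.54 +$99.87 interest = $2,028.41; pay $545.00 → $1,483.41
Installment 8: $1,483.41 +$99.87 interest = $1,583.28; pay $545.00 → $1,038.28
Installment 9: $1,038.28 +$99.87 interest = $1,138.15; pay $545.00 → $593.15
Installment 10: $593.15 +$99.87 interest = $693.02; pay $545.00 → $148.02
Installment 11: $148.02 +$99.87 interest = $247.89; pay $247.89 → $0.00
Total paid: $5,697.89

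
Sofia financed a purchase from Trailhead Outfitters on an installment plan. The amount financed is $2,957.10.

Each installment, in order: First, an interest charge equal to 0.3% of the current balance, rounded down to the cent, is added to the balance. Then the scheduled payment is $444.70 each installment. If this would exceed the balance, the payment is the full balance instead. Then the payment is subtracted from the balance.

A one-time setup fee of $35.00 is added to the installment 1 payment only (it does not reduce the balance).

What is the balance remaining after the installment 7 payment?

Installment 1: $2,957.10 +$8.87 interest = $2,965.97; pay $444.70 (+ $35.00 fee) → $2,521.27
Installment 2: $2,521.27 +$7.56 interest = $2,528.83; pay $444.70 → $2,084.13
Installment 3: $2,084.13 +$6.25 interest = $2,090.38; pay $444.70 → $1,645.68
Installment 4: $1,645.68 +$4.93 interest = $1,650.61; pay $444.70 → $1,205.91
Installment 5: $1,205.91 +$3.61 interest = $1,209.52; pay $444.70 → $764.82
Installment 6: $764.82 +$2.29 interest = $767.11; pay $444.70 → $322.41
Installment 7: $322.41 +$0.96 interest = $323.37; pay $323.37 → $0.00

$0.00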